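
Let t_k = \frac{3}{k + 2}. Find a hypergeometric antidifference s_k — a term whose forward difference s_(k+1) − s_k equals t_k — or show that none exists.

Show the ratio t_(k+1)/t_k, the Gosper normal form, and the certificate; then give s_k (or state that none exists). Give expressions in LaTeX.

The ratio is (k + 2)/(k + 3).
A = k + 2, B = k + 3, C = 1.
Set up (k + 2)·f(k+1) − (k + 2)·f(k) − (1) = 0.
From deg A=1, deg B=1, deg C=0: d=0.
f = c0 ⇒ A·f(k+1) − B(k−1)·f(k) − C = -1. The system {-1 = 0} is inconsistent; no antidifference.

none — t_k is not Gosper-summable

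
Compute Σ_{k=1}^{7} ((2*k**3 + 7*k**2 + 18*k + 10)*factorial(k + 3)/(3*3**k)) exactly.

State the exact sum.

Step 1: r(k) = (2*k**4 + 21*k**3 + 90*k**2 + 189*k + 148)/(3*(2*k**3 + 7*k**2 + 18*k + 10)).
Normal form (A,B,C) = (k/3 + 4/3, 1, k**3 + 7*k**2/2 + 9*k + 5).
Solve (k/3 + 4/3)·f(k+1) − (1)·f(k) = k**3 + 7*k**2/2 + 9*k + 5.
d = 2 from the (1,0,3) case.
Solving with deg f ≤ 2: f(k) = 3*(2*k**2 + k - 2)/2.
So s_k = (B(k−1)f/C)·t_k = (3*(2*k**2 + k - 2)/(2*k**3 + 7*k**2 + 18*k + 10))·t_k = (2*k**2 + k - 2)*factorial(k + 3)/3**k.
Check: Δs_k = (2*k**3 + 7*k**2 + 18*k + 10)*factorial(k + 3)/(3*3**k). ✓
Evaluate s at k=8 and k=1: 66035200/81 and 8; difference 66034552/81.

Σ = 66034552/81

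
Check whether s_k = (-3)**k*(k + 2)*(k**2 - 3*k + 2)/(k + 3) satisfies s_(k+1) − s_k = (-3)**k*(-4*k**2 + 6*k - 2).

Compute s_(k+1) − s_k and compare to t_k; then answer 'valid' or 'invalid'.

Invalid: residual (-3)**k*(4*k**3 + 7*k**2 - 19*k + 8)/(k**2 + 7*k + 12) ≠ 0.

s_(k+1) = 3*(-3)**k*k*(-k**2 - 2*k + 3)/(k + 4)
s_(k+1) − s_k = (-3)**k*(-4*k**4 - 18*k**3 - k**2 + 39*k - 16)/(k**2 + 7*k + 12)
(s_(k+1) − s_k) − t_k = (-3)**k*(4*k**3 + 7*k**2 - 19*k + 8)/(k**2 + 7*k + 12)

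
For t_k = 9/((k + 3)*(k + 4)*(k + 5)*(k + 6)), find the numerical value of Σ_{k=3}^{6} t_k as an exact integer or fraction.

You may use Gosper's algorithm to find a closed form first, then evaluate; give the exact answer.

Σ = 41/6160

t_(k+1)/t_k = (k + 3)/(k + 7).
Gosper form: A/B · C(k+1)/C(k) with A=k + 3, B=k + 7, C=1.
Key eq: (k + 3)·f(k+1) = (k + 6)·f(k) + (1).
Degrees (1,1,0) ⇒ d ≤ 3.
A polynomial solution: f(k) = k*(k**2 + 12*k + 47)/180.
R(k) = B(k−1)·f(k)/C(k) = k*(k + 6)*(k**2 + 12*k + 47)/180; s_k = R·t_k = k*(k**2 + 12*k + 47)/(20*(k + 3)*(k + 4)*(k + 5)).
s_(k+1) − s_k = 9/(k**4 + 18*k**3 + 119*k**2 + 342*k + 360) = t_k.
Evaluate s at k=7 and k=3: 21/440 and 23/560; difference 41/6160.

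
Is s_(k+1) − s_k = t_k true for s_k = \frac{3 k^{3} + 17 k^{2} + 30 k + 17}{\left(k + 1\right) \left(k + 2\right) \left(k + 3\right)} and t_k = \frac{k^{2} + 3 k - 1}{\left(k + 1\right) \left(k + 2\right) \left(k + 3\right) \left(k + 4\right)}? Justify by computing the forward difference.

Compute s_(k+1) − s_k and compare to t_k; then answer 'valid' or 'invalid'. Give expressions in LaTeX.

valid; difference matches t_k

s_(k+1) = (30*k + 3*(k + 1)**3 + 17*(k + 1)**2 + 47)/((k + 2)*(k + 3)*(k + 4))
s_(k+1) − s_k = (k**2 + 3*k - 1)/(k**4 + 10*k**3 + 35*k**2 + 50*k + 24)
(s_(k+1) − s_k) − t_k = 0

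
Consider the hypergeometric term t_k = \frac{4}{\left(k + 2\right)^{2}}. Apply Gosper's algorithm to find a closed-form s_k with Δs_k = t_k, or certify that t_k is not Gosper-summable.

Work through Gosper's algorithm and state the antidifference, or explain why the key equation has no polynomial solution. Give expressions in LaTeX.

none (Gosper's algorithm certifies no s_k)

Compute t_(k+1)/t_k: get (k + 2)**2/(k + 3)**2.
A = k**2 + 4*k + 4, B = k**2 + 6*k + 9, C = 1.
Key eq: (k**2 + 4*k + 4)·f(k+1) = (k**2 + 4*k + 4)·f(k) + (1).
Degrees (2,2,0) ⇒ d ≤ 0.
Write f(k) = c0. Then LHS − RHS = -1, requiring -1 = 0: contradictory. No certificate.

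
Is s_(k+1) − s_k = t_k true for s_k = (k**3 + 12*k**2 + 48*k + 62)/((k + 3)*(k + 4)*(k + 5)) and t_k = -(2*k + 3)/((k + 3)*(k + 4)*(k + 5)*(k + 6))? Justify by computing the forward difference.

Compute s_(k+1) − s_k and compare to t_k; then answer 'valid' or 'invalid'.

s_(k+1) = (48*k + (k + 1)**3 + 12*(k + 1)**2 + 110)/((k + 4)*(k + 5)*(k + 6))
s_(k+1) − s_k = (-2*k - 3)/(k**4 + 18*k**3 + 119*k**2 + 342*k + 360)
(s_(k+1) − s_k) − t_k = 0

valid; difference matches t_k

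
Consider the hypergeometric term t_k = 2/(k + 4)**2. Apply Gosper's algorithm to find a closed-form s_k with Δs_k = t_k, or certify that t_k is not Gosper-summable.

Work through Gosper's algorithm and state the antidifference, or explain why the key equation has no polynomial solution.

Step 1: r(k) = (k + 4)**2/(k + 5)**2.
Normal form (A,B,C) = (k**2 + 8*k + 16, k**2 + 10*k + 25, 1).
Set up (k**2 + 8*k + 16)·f(k+1) − (k**2 + 8*k + 16)·f(k) − (1) = 0.
From deg A=2, deg B=2, deg C=0: d=0.
Generic f = c0 gives residual -1; -1 = 0 cannot hold, so t_k is not Gosper-summable.

no hypergeometric antidifference exists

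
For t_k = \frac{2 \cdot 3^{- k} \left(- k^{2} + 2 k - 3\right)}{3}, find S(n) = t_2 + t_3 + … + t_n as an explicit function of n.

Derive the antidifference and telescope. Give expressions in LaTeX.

t_(k+1)/t_k = (k**2 + 2)/(3*(k**2 - 2*k + 3)).
Take A(k)=1/3, B(k)=1, C(k)=k**2 - 2*k + 3.
Key eq: (1/3)·f(k+1) = (1)·f(k) + (k**2 - 2*k + 3).
Bound: deg f ≤ 2.
Coefficient equations give f(k) = -3*(k**2 - k + 3)/2.
R(k) = B(k−1)·f(k)/C(k) = -3*(k**2 - k + 3)/(2*(k**2 - 2*k + 3)); s_k = R·t_k = (k**2 - k + 3)/3**k.
s_(k+1) − s_k = 2*(-k**2 + 2*k - 3)/(3*3**k) = t_k.
Evaluate: s_(n+1) = 3**(-n - 1)*(n**2 + n + 3); subtract s_(2) = 5/9 ⇒ S(n) = 3**(-n - 2)*(-5*3**n + 3*n**2 + 3*n + 9).

S(n) = 3^{- n - 2} \left(- 5 \cdot 3^{n} + 3 n^{2} + 3 n + 9\right)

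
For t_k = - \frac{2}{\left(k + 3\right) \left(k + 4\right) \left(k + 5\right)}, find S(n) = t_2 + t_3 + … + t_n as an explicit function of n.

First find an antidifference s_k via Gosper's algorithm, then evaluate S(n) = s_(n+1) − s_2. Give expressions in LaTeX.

S(n) = \frac{- n^{2} - 9 n + 10}{30 \left(n^{2} + 9 n + 20\right)}

Step 1: r(k) = (k + 3)/(k + 6).
Gosper form: A/B · C(k+1)/C(k) with A=k + 3, B=k + 6, C=1.
Key eq: (k + 3)·f(k+1) = (k + 5)·f(k) + (1).
Degrees (1,1,0) ⇒ d ≤ 2.
Match coefficients ⇒ f(k) = k*(k + 7)/24.
R(k) = B(k−1)·f(k)/C(k) = k*(k + 5)*(k + 7)/24; s_k = R·t_k = k*(-k - 7)/(12*(k + 3)*(k + 4)).
Verify: -2/(k**3 + 12*k**2 + 47*k + 60) matches t_k.
Telescope: S(n) = s_(n+1) − s_(2) = (-n**2 - 9*n - 8)/(12*(n**2 + 9*n + 20)) − (-1/20) = (-n**2 - 9*n + 10)/(30*(n**2 + 9*n + 20)).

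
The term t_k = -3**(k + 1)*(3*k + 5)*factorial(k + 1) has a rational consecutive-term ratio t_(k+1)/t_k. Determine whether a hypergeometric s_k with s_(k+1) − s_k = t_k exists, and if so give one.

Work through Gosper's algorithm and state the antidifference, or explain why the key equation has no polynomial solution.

Step 1: r(k) = 3*(k + 2)*(3*k + 8)/(3*k + 5).
Take A(k)=3*k + 6, B(k)=1, C(k)=k + 5/3.
Set up (3*k + 6)·f(k+1) − (1)·f(k) − (k + 5/3) = 0.
Bound: deg f ≤ 0.
Solving with deg f ≤ 0: f(k) = 1/3.
Certificate R = B(k−1)f/C = 1/(3*k + 5) gives s_k = -3**(k + 1)*factorial(k + 1).
Δs = -3**(k + 1)*(3*k + 5)*factorial(k + 1), as required.

s_k = -3**(k + 1)*factorial(k + 1)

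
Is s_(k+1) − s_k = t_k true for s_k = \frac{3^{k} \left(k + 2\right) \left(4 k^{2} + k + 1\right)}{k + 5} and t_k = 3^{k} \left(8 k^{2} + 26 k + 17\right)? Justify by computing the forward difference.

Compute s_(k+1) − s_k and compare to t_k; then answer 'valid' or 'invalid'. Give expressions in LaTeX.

Invalid: residual \frac{3^{k + 1} \left(- 8 k^{3} - 62 k^{2} - 146 k - 84\right)}{k^{2} + 11 k + 30} ≠ 0.

s_(k+1) = 3**(k + 1)*(k + 3)*(k + 4*(k + 1)**2 + 2)/(k + 6)
s_(k+1) − s_k = 3**k*(8*k**4 + 90*k**3 + 357*k**2 + 529*k + 258)/(k**2 + 11*k + 30)
(s_(k+1) − s_k) − t_k = 3**(k + 1)*(-8*k**3 - 62*k**2 - 146*k - 84)/(k**2 + 11*k + 30)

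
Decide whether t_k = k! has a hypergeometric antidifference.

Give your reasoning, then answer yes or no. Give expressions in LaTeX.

No — key equation has no polynomial f.

r(k) = k + 1 after simplifying.
Take A(k)=k + 1, B(k)=1, C(k)=1.
Set up (k + 1)·f(k+1) − (1)·f(k) − (1) = 0.
d = -1 from the (1,0,0) case.
deg f ≤ -1 is impossible — no certificate.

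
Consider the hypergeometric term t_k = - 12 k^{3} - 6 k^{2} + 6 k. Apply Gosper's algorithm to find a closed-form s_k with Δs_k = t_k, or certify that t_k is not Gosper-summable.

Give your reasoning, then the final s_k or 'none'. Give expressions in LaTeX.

s_k = k \left(- 3 k^{3} + 4 k^{2} + 3 k - 4\right)

The ratio is (2*k**2 + 5*k + 2)/(k*(2*k - 1)).
Normal form (A,B,C) = (1, 1, k**3 + k**2/2 - k/2).
Need (1)·f(k+1) − (1)·f(k) = k**3 + k**2/2 - k/2.
deg f ≤ 4 (via 0,0,3).
Match coefficients ⇒ f(k) = k*(k - 1)*(k + 1)*(3*k - 4)/12.
So s_k = (B(k−1)f/C)·t_k = ((k - 1)*(3*k - 4)/(6*(2*k - 1)))·t_k = k*(-3*k**3 + 4*k**2 + 3*k - 4).
Δs = 6*k*(-2*k**2 - k + 1), as required.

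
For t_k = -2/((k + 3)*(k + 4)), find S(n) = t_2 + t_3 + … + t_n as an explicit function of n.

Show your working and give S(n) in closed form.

t_(k+1)/t_k = (k + 3)/(k + 5).
So A=k + 3 and B=k + 5, with C=1.
Key eq: (k + 3)·f(k+1) = (k + 4)·f(k) + (1).
d = 1 from the (1,1,0) case.
A polynomial solution: f(k) = k/3.
Get s_k = R·t_k = -2*k/(3*k + 9) with R(k) = B(k−1)f(k)/C(k) = k*(k + 4)/3.
Check: Δs_k = -2/(k**2 + 7*k + 12). ✓
Σ_(k=2)^n t_k = s_(n+1) − s_(2) = (2*(-n - 1)/(3*(n + 4))) − (-4/15), i.e. 2*(1 - n)/(5*(n + 4)).

S(n) = 2*(1 - n)/(5*(n + 4))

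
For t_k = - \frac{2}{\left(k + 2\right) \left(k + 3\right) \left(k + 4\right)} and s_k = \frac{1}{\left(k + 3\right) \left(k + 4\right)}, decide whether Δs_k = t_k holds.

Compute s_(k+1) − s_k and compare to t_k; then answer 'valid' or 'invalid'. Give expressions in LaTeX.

s_(k+1) = 1/((k + 4)*(k + 5))
s_(k+1) − s_k = -2/(k**3 + 12*k**2 + 47*k + 60)
(s_(k+1) − s_k) − t_k = 6/(k**4 + 14*k**3 + 71*k**2 + 154*k + 120)

Invalid: residual \frac{6}{k^{4} + 14 k^{3} + 71 k^{2} + 154 k + 120} ≠ 0.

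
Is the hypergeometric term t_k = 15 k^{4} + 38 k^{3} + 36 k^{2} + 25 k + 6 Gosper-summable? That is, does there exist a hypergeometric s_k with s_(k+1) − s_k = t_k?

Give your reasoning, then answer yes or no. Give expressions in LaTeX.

Yes. s_k = k \left(3 k^{4} + 2 k^{3} - 2 k^{2} + 4 k - 1\right).

Ratio r(k) = (15*k**4 + 98*k**3 + 240*k**2 + 271*k + 120)/(15*k**4 + 38*k**3 + 36*k**2 + 25*k + 6).
A = 1, B = 1, C = k**4 + 38*k**3/15 + 12*k**2/5 + 5*k/3 + 2/5.
Key eq: (1)·f(k+1) = (1)·f(k) + (k**4 + 38*k**3/15 + 12*k**2/5 + 5*k/3 + 2/5).
From deg A=0, deg B=0, deg C=4: d=5.
Solve for f: f(k) = k*(3*k**4 + 2*k**3 - 2*k**2 + 4*k - 1)/15 (degree 5 ≤ 5).
Then R = B(k−1)f/C = k*(3*k**4 + 2*k**3 - 2*k**2 + 4*k - 1)/(15*k**4 + 38*k**3 + 36*k**2 + 25*k + 6), so s_k = R(k)·t_k = k*(3*k**4 + 2*k**3 - 2*k**2 + 4*k - 1).
Δs = 15*k**4 + 38*k**3 + 36*k**2 + 25*k + 6, as required.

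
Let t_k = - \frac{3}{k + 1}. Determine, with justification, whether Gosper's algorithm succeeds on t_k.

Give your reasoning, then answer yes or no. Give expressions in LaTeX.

No; the coefficient equations for f are inconsistent.

Step 1: r(k) = (k + 1)/(k + 2).
So A=k + 1 and B=k + 2, with C=1.
Key eq: (k + 1)·f(k+1) = (k + 1)·f(k) + (1).
d = 0 from the (1,1,0) case.
Generic f = c0 gives residual -1; -1 = 0 cannot hold, so t_k is not Gosper-summable.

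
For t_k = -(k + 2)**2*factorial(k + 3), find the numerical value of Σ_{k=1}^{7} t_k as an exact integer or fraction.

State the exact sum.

Σ = -319334376

Step 1: r(k) = (k + 3)**2*(k + 4)/(k + 2)**2.
A = k + 4, B = 1, C = k**2 + 4*k + 4.
Set up (k + 4)·f(k+1) − (1)·f(k) − (k**2 + 4*k + 4) = 0.
Degrees (1,0,2) ⇒ d ≤ 1.
A polynomial solution: f(k) = k.
Certificate R = B(k−1)f/C = k/(k + 2)**2 gives s_k = -k*factorial(k + 3).
Δs = -(k + 2)**2*factorial(k + 3), as required.
Σ_(k=1)^(7) t_k = s_(8) − s_(1) = -319334400 − (-24) = -319334376.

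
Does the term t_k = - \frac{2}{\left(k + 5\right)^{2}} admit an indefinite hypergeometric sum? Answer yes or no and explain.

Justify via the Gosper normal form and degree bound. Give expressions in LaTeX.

Step 1: r(k) = (k + 5)**2/(k + 6)**2.
Normal form (A,B,C) = (k**2 + 10*k + 25, k**2 + 12*k + 36, 1).
Need (k**2 + 10*k + 25)·f(k+1) − (k**2 + 10*k + 25)·f(k) = 1.
d = 0 from the (2,2,0) case.
Put f(k) = c0: A·f(k+1) − B(k−1)·f(k) − C = -1; need -1 = 0 — inconsistent ⇒ no f, not summable.

No. Not Gosper-summable.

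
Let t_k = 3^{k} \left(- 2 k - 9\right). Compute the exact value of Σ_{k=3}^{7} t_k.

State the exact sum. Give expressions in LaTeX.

Σ = -72009

Ratio r(k) = 3*(2*k + 11)/(2*k + 9).
Gosper form: A/B · C(k+1)/C(k) with A=3, B=1, C=k + 9/2.
Set up (3)·f(k+1) − (1)·f(k) − (k + 9/2) = 0.
Degrees (0,0,1) ⇒ d ≤ 1.
Match coefficients ⇒ f(k) = (k + 3)/2.
So s_k = (B(k−1)f/C)·t_k = ((k + 3)/(2*k + 9))·t_k = 3**k*(-k - 3).
s_(k+1) − s_k = 3**k*(-2*k - 9) = t_k.
Evaluate s at k=8 and k=3: -72171 and -162; difference -72009.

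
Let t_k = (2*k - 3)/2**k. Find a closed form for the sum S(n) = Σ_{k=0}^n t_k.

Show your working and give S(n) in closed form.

S(n) = (-2**(n + 1) - 2*n - 1)/2**n

The ratio is (2*k - 1)/(2*(2*k - 3)).
Take A(k)=1/2, B(k)=1, C(k)=k - 3/2.
Set up (1/2)·f(k+1) − (1)·f(k) − (k - 3/2) = 0.
Bound: deg f ≤ 1.
Solving with deg f ≤ 1: f(k) = 1 - 2*k.
Get s_k = R·t_k = 2*(1 - 2*k)/2**k with R(k) = B(k−1)f(k)/C(k) = -2*(2*k - 1)/(2*k - 3).
s_(k+1) − s_k = (2*k - 3)/2**k = t_k.
s_(n+1) = (-2*n - 1)/2**n and s_(0) = 2, so S(n) = (-2**(n + 1) - 2*n - 1)/2**n.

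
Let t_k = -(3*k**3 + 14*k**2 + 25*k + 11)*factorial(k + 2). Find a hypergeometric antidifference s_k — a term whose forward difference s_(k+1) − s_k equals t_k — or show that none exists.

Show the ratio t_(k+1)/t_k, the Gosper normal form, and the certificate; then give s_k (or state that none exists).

s_k = -(3*k**2 + 2*k - 2)*factorial(k + 2)

Ratio r(k) = (3*k**4 + 32*k**3 + 131*k**2 + 239*k + 159)/(3*k**3 + 14*k**2 + 25*k + 11).
Factor: A=k + 3; B=1; C=k**3 + 14*k**2/3 + 25*k/3 + 11/3.
Set up (k + 3)·f(k+1) − (1)·f(k) − (k**3 + 14*k**2/3 + 25*k/3 + 11/3) = 0.
d = 2 from the (1,0,3) case.
Solve for f: f(k) = (3*k**2 + 2*k - 2)/3 (degree 2 ≤ 2).
R(k) = B(k−1)·f(k)/C(k) = (3*k**2 + 2*k - 2)/(3*k**3 + 14*k**2 + 25*k + 11); s_k = R·t_k = -(3*k**2 + 2*k - 2)*factorial(k + 2).
Verify: -(3*k**3 + 14*k**2 + 25*k + 11)*factorial(k + 2) matches t_k.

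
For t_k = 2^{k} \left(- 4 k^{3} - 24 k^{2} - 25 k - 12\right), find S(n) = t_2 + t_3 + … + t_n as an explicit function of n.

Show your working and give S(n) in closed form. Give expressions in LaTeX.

S(n) = - 8 \cdot 2^{n} n^{3} - 24 \cdot 2^{n} n^{2} - 26 \cdot 2^{n} n - 14 \cdot 2^{n} + 144

r(k) = 2*(4*k**3 + 36*k**2 + 85*k + 65)/(4*k**3 + 24*k**2 + 25*k + 12) after simplifying.
Factor: A=2; B=1; C=k**3 + 6*k**2 + 25*k/4 + 3.
Key eq: (2)·f(k+1) = (1)·f(k) + (k**3 + 6*k**2 + 25*k/4 + 3).
d = 3 from the (0,0,3) case.
Solving with deg f ≤ 3: f(k) = (4*k**3 + k + 2)/4.
So s_k = (B(k−1)f/C)·t_k = ((4*k**3 + k + 2)/(4*k**3 + 24*k**2 + 25*k + 12))·t_k = 2**k*(-4*k**3 - k - 2).
s_(k+1) − s_k = 2**k*(4*k**3 - k - 8*(k + 1)**3 - 4) = t_k.
Σ_(k=2)^n t_k = s_(n+1) − s_(2) = (2**(n + 1)*(-4*n**3 - 12*n**2 - 13*n - 7)) − (-144), i.e. -8*2**n*n**3 - 24*2**n*n**2 - 26*2**n*n - 14*2**n + 144.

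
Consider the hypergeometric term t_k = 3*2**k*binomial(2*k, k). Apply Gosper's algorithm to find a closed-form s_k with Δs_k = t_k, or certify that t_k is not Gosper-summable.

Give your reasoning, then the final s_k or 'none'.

none (Gosper's algorithm certifies no s_k)

t_(k+1)/t_k = 4*(2*k + 1)/(k + 1).
A = 8*k + 4, B = k + 1, C = 1.
Key eq: (8*k + 4)·f(k+1) = (k)·f(k) + (1).
From deg A=1, deg B=1, deg C=0: d=-1.
Bound -1 < 0, so the key equation has no polynomial solution.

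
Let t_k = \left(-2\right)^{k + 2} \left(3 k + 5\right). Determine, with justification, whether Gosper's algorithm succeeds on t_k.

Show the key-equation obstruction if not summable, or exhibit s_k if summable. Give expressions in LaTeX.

Yes. s_k = \left(-2\right)^{k + 2} \left(- k - 1\right).

Compute t_(k+1)/t_k: get 2*(-3*k - 8)/(3*k + 5).
So A=-2 and B=1, with C=k + 5/3.
Set up (-2)·f(k+1) − (1)·f(k) − (k + 5/3) = 0.
Degrees (0,0,1) ⇒ d ≤ 1.
A polynomial solution: f(k) = -(k + 1)/3.
So s_k = (B(k−1)f/C)·t_k = (-(k + 1)/(3*k + 5))·t_k = (-2)**(k + 2)*(-k - 1).
s_(k+1) − s_k = (-2)**(k + 2)*(3*k + 5) = t_k.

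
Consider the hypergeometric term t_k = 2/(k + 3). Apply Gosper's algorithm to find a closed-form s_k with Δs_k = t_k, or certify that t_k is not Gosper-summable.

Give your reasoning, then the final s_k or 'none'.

none — t_k is not Gosper-summable

Step 1: r(k) = (k + 3)/(k + 4).
Gosper form: A/B · C(k+1)/C(k) with A=k + 3, B=k + 4, C=1.
Key eq: (k + 3)·f(k+1) = (k + 3)·f(k) + (1).
Degrees (1,1,0) ⇒ d ≤ 0.
Write f(k) = c0. Then LHS − RHS = -1, requiring -1 = 0: contradictory. No certificate.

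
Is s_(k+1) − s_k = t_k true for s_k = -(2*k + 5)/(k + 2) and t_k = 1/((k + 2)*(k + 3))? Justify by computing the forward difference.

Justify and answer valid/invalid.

valid (s_(k+1) − s_k reduces to t_k)

s_(k+1) = (-2*k - 7)/(k + 3)
s_(k+1) − s_k = 1/(k**2 + 5*k + 6)
(s_(k+1) − s_k) − t_k = 0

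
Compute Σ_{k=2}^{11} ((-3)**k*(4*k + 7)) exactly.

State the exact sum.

Σ = -6908706

Step 1: r(k) = 3*(-4*k - 11)/(4*k + 7).
So A=-3 and B=1, with C=k + 7/4.
f must satisfy (-3)·f(k+1) − (1)·f(k) = k + 7/4.
From deg A=0, deg B=0, deg C=1: d=1.
A polynomial solution: f(k) = -(k + 1)/4.
Then R = B(k−1)f/C = -(k + 1)/(4*k + 7), so s_k = R(k)·t_k = (-3)**k*(-k - 1).
s_(k+1) − s_k = (-3)**k*(4*k + 7) = t_k.
Σ_(k=2)^(11) t_k = s_(12) − s_(2) = -6908733 − (-27) = -6908706.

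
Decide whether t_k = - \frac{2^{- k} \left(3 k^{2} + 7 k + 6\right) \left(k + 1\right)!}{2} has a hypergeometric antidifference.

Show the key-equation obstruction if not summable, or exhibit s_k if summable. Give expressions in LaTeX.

r(k) = (k + 2)*(7*k + 3*(k + 1)**2 + 13)/(2*(3*k**2 + 7*k + 6)) after simplifying.
Factor: A=k/2 + 1; B=1; C=k**2 + 7*k/3 + 2.
Key eq: (k/2 + 1)·f(k+1) = (1)·f(k) + (k**2 + 7*k/3 + 2).
Degrees (1,0,2) ⇒ d ≤ 1.
Coefficient equations give f(k) = 2*(3*k + 4)/3.
Get s_k = R·t_k = -(3*k + 4)*factorial(k + 1)/2**k with R(k) = B(k−1)f(k)/C(k) = 2*(3*k + 4)/(3*k**2 + 7*k + 6).
Check: Δs_k = -(3*k**2 + 7*k + 6)*factorial(k + 1)/(2*2**k). ✓

Yes. s_k = - 2^{- k} \left(3 k + 4\right) \left(k + 1\right)!.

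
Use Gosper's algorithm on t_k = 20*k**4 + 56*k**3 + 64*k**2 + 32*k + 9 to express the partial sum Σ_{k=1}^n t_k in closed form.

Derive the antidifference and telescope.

r(k) = (20*k**4 + 136*k**3 + 352*k**2 + 408*k + 181)/(20*k**4 + 56*k**3 + 64*k**2 + 32*k + 9) after simplifying.
Gosper form: A/B · C(k+1)/C(k) with A=1, B=1, C=k**4 + 14*k**3/5 + 16*k**2/5 + 8*k/5 + 9/20.
Key eq: (1)·f(k+1) = (1)·f(k) + (k**4 + 14*k**3/5 + 16*k**2/5 + 8*k/5 + 9/20).
deg f ≤ 5 (via 0,0,4).
Match coefficients ⇒ f(k) = k*(2*k**2 - 2*k + 1)*(2*k**2 + 4*k + 3)/20.
Get s_k = R·t_k = k*(4*k**4 + 4*k**3 - 2*k + 3) with R(k) = B(k−1)f(k)/C(k) = k*(2*k**2 - 2*k + 1)*(2*k**2 + 4*k + 3)/(20*k**4 + 56*k**3 + 64*k**2 + 32*k + 9).
Check: Δs_k = 20*k**4 + 56*k**3 + 64*k**2 + 32*k + 9. ✓
Telescope: S(n) = s_(n+1) − s_(1) = 4*n**5 + 24*n**4 + 56*n**3 + 62*n**2 + 35*n + 9 − (9) = n*(4*n**4 + 24*n**3 + 56*n**2 + 62*n + 35).

S(n) = n*(4*n**4 + 24*n**3 + 56*n**2 + 62*n + 35)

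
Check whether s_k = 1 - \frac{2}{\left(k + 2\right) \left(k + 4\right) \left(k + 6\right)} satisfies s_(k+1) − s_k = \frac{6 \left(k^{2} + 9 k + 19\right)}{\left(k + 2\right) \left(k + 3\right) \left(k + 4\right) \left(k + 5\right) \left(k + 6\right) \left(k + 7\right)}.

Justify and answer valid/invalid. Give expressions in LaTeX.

valid (s_(k+1) − s_k reduces to t_k)

s_(k+1) = 1 - 2/((k + 3)*(k + 5)*(k + 7))
s_(k+1) − s_k = 6*(k**2 + 9*k + 19)/(k**6 + 27*k**5 + 295*k**4 + 1665*k**3 + 5104*k**2 + 8028*k + 5040)
(s_(k+1) − s_k) − t_k = 0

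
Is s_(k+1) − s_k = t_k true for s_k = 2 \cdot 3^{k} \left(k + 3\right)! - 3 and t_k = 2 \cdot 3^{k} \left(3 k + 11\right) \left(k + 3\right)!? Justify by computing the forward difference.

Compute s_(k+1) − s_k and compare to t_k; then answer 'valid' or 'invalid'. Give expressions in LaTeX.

valid (s_(k+1) − s_k reduces to t_k)

s_(k+1) = 2*3**(k + 1)*factorial(k + 4) - 3
s_(k+1) − s_k = 2*3**k*(3*k + 11)*factorial(k + 3)
(s_(k+1) − s_k) − t_k = 0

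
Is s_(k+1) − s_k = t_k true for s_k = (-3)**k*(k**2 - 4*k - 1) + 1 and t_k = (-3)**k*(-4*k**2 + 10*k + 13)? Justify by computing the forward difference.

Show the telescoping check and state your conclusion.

s_(k+1) = (-3)**(k + 1)*(-4*k + (k + 1)**2 - 5) + 1
s_(k+1) − s_k = (-3)**k*(-4*k**2 + 10*k + 13)
(s_(k+1) − s_k) − t_k = 0

valid (s_(k+1) − s_k reduces to t_k)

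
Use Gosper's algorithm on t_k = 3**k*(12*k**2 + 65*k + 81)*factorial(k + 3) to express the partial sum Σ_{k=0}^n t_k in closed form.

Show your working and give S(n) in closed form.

Ratio r(k) = 3*(12*k**3 + 137*k**2 + 514*k + 632)/(12*k**2 + 65*k + 81).
Factor: A=3*k + 12; B=1; C=k**2 + 65*k/12 + 27/4.
Solve (3*k + 12)·f(k+1) − (1)·f(k) = k**2 + 65*k/12 + 27/4.
From deg A=1, deg B=0, deg C=2: d=1.
Solving with deg f ≤ 1: f(k) = (4*k + 3)/12.
Certificate R = B(k−1)f/C = (4*k + 3)/(12*k**2 + 65*k + 81) gives s_k = 3**k*(4*k + 3)*factorial(k + 3).
Δs = 3**k*(12*k**2 + 65*k + 81)*factorial(k + 3), as required.
Telescope: S(n) = s_(n+1) − s_(0) = 3**(n + 1)*(4*n + 7)*factorial(n + 4) − (18) = 12*3**n*n*factorial(n + 4) + 21*3**n*factorial(n + 4) - 18.

S(n) = 12*3**n*n*factorial(n + 4) + 21*3**n*factorial(n + 4) - 18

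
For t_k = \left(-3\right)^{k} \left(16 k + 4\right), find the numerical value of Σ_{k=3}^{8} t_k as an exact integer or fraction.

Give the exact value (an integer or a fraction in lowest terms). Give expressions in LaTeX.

Σ = 668952

Compute t_(k+1)/t_k: get 3*(-4*k - 5)/(4*k + 1).
Gosper form: A/B · C(k+1)/C(k) with A=-3, B=1, C=k + 1/4.
Solve (-3)·f(k+1) − (1)·f(k) = k + 1/4.
deg f ≤ 1 (via 0,0,1).
Match coefficients ⇒ f(k) = -(2*k - 1)/8.
Certificate R = B(k−1)f/C = -(2*k - 1)/(2*(4*k + 1)) gives s_k = (-3)**k*(2 - 4*k).
s_(k+1) − s_k = (-3)**k*(16*k + 4) = t_k.
Telescoping: Σ = s_(9) − s_(3) = 669222 − (270) = 668952.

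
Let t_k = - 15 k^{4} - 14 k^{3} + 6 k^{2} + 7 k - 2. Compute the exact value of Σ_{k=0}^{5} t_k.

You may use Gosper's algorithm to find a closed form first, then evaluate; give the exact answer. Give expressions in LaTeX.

Σ = -17412

Ratio r(k) = (15*k**4 + 74*k**3 + 126*k**2 + 83*k + 18)/(15*k**4 + 14*k**3 - 6*k**2 - 7*k + 2).
Take A(k)=1, B(k)=1, C(k)=k**4 + 14*k**3/15 - 2*k**2/5 - 7*k/15 + 2/15.
f must satisfy (1)·f(k+1) − (1)·f(k) = k**4 + 14*k**3/15 - 2*k**2/5 - 7*k/15 + 2/15.
d = 5 from the (0,0,4) case.
Solving with deg f ≤ 5: f(k) = k*(3*k**4 - 4*k**3 - 4*k**2 + 3*k + 4)/15.
R(k) = B(k−1)·f(k)/C(k) = k*(3*k**4 - 4*k**3 - 4*k**2 + 3*k + 4)/(15*k**4 + 14*k**3 - 6*k**2 - 7*k + 2); s_k = R·t_k = k*(-3*k**4 + 4*k**3 + 4*k**2 - 3*k - 4).
Δs = -15*k**4 - 14*k**3 + 6*k**2 + 7*k - 2, as required.
Evaluate s at k=6 and k=0: -17412 and 0; difference -17412.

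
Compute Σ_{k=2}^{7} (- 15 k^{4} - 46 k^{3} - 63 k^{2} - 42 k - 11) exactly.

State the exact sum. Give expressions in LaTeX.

The ratio is (15*k**4 + 106*k**3 + 291*k**2 + 366*k + 177)/(15*k**4 + 46*k**3 + 63*k**2 + 42*k + 11).
Take A(k)=1, B(k)=1, C(k)=k**4 + 46*k**3/15 + 21*k**2/5 + 14*k/5 + 11/15.
f must satisfy (1)·f(k+1) − (1)·f(k) = k**4 + 46*k**3/15 + 21*k**2/5 + 14*k/5 + 11/15.
Bound: deg f ≤ 5.
Match coefficients ⇒ f(k) = k**2*(3*k**3 + 4*k**2 + 3*k + 1)/15.
Get s_k = R·t_k = k**2*(-3*k**3 - 4*k**2 - 3*k - 1) with R(k) = B(k−1)f(k)/C(k) = k**2*(3*k**3 + 4*k**2 + 3*k + 1)/(15*k**4 + 46*k**3 + 63*k**2 + 42*k + 11).
Δs = -15*k**4 - 46*k**3 - 63*k**2 - 42*k - 11, as required.
Σ_(k=2)^(7) t_k = s_(8) − s_(2) = -116288 − (-188) = -116100.

Σ = -116100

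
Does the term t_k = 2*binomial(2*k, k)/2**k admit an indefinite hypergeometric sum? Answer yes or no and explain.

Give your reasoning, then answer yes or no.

The ratio is (2*k + 1)/(k + 1).
Take A(k)=2*k + 1, B(k)=k + 1, C(k)=1.
Need (2*k + 1)·f(k+1) − (k)·f(k) = 1.
From deg A=1, deg B=1, deg C=0: d=-1.
Negative degree bound (-1): no f exists, t_k not Gosper-summable.

No — t_k has no hypergeometric antidifference.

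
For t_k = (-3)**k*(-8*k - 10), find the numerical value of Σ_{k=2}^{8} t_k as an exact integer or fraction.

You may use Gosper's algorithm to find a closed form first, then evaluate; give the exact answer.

Σ = -374022

t_(k+1)/t_k = 3*(-4*k - 9)/(4*k + 5).
Gosper form: A/B · C(k+1)/C(k) with A=-3, B=1, C=k + 5/4.
Solve (-3)·f(k+1) − (1)·f(k) = k + 5/4.
Degrees (0,0,1) ⇒ d ≤ 1.
Match coefficients ⇒ f(k) = -(2*k + 1)/8.
So s_k = (B(k−1)f/C)·t_k = (-(2*k + 1)/(2*(4*k + 5)))·t_k = (-3)**k*(2*k + 1).
s_(k+1) − s_k = (-3)**k*(-8*k - 10) = t_k.
Evaluate s at k=9 and k=2: -373977 and 45; difference -374022.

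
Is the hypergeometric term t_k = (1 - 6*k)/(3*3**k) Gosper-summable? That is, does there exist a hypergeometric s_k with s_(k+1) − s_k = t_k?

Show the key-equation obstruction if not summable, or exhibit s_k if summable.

Yes. s_k = (3*k + 1)/3**k.

The ratio is (6*k + 5)/(3*(6*k - 1)).
Take A(k)=1/3, B(k)=1, C(k)=k - 1/6.
Solve (1/3)·f(k+1) − (1)·f(k) = k - 1/6.
From deg A=0, deg B=0, deg C=1: d=1.
A polynomial solution: f(k) = -(3*k + 1)/2.
Certificate R = B(k−1)f/C = -3*(3*k + 1)/(6*k - 1) gives s_k = (3*k + 1)/3**k.
Δs = (1 - 6*k)/(3*3**k), as required.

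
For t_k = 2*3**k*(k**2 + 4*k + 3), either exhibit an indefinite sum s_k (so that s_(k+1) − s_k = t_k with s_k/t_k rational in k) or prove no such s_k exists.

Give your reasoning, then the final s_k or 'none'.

s_k = 3**k*k*(k + 1)

t_(k+1)/t_k = 3*(k**2 + 6*k + 8)/(k**2 + 4*k + 3).
Factor: A=3; B=1; C=k**2 + 4*k + 3.
Need (3)·f(k+1) − (1)·f(k) = k**2 + 4*k + 3.
Bound: deg f ≤ 2.
Coefficient equations give f(k) = k*(k + 1)/2.
Certificate R = B(k−1)f/C = k/(2*(k + 3)) gives s_k = 3**k*k*(k + 1).
Verify: 2*3**k*(k + 1)*(k + 3) matches t_k.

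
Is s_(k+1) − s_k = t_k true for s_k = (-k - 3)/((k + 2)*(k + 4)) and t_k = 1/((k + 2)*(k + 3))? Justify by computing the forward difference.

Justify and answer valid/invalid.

s_(k+1) = (-k - 4)/((k + 3)*(k + 5))
s_(k+1) − s_k = (k**2 + 7*k + 13)/(k**4 + 14*k**3 + 71*k**2 + 154*k + 120)
(s_(k+1) − s_k) − t_k = (-2*k - 7)/(k**4 + 14*k**3 + 71*k**2 + 154*k + 120)

Invalid: residual (-2*k - 7)/(k**4 + 14*k**3 + 71*k**2 + 154*k + 120) ≠ 0.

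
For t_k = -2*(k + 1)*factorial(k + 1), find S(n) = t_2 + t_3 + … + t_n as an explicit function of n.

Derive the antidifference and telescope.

Ratio r(k) = (k + 2)**2/(k + 1).
Factor: A=k + 2; B=1; C=k + 1.
f must satisfy (k + 2)·f(k+1) − (1)·f(k) = k + 1.
d = 0 from the (1,0,1) case.
Solve for f: f(k) = 1 (degree 0 ≤ 0).
R(k) = B(k−1)·f(k)/C(k) = 1/(k + 1); s_k = R·t_k = -2*factorial(k + 1).
Δs = -2*(k + 1)*factorial(k + 1), as required.
Σ_(k=2)^n t_k = s_(n+1) − s_(2) = (-2*factorial(n + 2)) − (-12), i.e. 12 - 2*factorial(n + 2).

S(n) = 12 - 2*factorial(n + 2)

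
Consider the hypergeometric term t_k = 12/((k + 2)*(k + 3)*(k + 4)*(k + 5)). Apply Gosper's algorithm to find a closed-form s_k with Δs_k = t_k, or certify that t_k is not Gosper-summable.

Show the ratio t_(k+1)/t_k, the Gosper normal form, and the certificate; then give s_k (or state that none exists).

s_k = k*(k**2 + 9*k + 26)/(6*(k + 2)*(k + 3)*(k + 4))

Step 1: r(k) = (k + 2)/(k + 6).
Normal form (A,B,C) = (k + 2, k + 6, 1).
f must satisfy (k + 2)·f(k+1) − (k + 5)·f(k) = 1.
Degrees (1,1,0) ⇒ d ≤ 3.
Coefficient equations give f(k) = k*(k**2 + 9*k + 26)/72.
Then R = B(k−1)f/C = k*(k + 5)*(k**2 + 9*k + 26)/72, so s_k = R(k)·t_k = k*(k**2 + 9*k + 26)/(6*(k + 2)*(k + 3)*(k + 4)).
s_(k+1) − s_k = 12/(k**4 + 14*k**3 + 71*k**2 + 154*k + 120) = t_k.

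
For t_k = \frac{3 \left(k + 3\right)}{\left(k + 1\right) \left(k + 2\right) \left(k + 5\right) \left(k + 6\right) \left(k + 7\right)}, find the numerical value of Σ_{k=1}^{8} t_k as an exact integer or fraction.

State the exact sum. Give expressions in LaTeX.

t_(k+1)/t_k = (k + 1)*(k + 4)*(k + 5)/((k + 3)**2*(k + 8)).
Gosper form: A/B · C(k+1)/C(k) with A=k + 1, B=k + 8, C=k**3 + 10*k**2 + 33*k + 36.
Solve (k + 1)·f(k+1) − (k + 7)·f(k) = k**3 + 10*k**2 + 33*k + 36.
Bound: deg f ≤ 6.
A polynomial solution: f(k) = k*(k + 2)*(k + 3)*(k + 4)*(k**2 + 12*k + 41)/90.
So s_k = (B(k−1)f/C)·t_k = (k*(k + 2)*(k + 7)*(k**2 + 12*k + 41)/(90*(k + 3)))·t_k = k*(k**2 + 12*k + 41)/(30*(k**3 + 12*k**2 + 41*k + 30)).
Check: Δs_k = 3*(k + 3)/(k**5 + 21*k**4 + 163*k**3 + 567*k**2 + 844*k + 420). ✓
Evaluate s at k=9 and k=1: 23/700 and 3/140; difference 2/175.

Σ = 2/175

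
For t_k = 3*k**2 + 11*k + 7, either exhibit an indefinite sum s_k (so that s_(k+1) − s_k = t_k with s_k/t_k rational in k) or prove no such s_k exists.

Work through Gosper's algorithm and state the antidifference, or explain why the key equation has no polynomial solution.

r(k) = (3*k**2 + 17*k + 21)/(3*k**2 + 11*k + 7) after simplifying.
A = 1, B = 1, C = k**2 + 11*k/3 + 7/3.
Key eq: (1)·f(k+1) = (1)·f(k) + (k**2 + 11*k/3 + 7/3).
deg f ≤ 3 (via 0,0,2).
Solving with deg f ≤ 3: f(k) = k*(k**2 + 4*k + 2)/3.
Get s_k = R·t_k = k*(k**2 + 4*k + 2) with R(k) = B(k−1)f(k)/C(k) = k*(k**2 + 4*k + 2)/(3*k**2 + 11*k + 7).
Verify: 3*k**2 + 11*k + 7 matches t_k.

s_k = k*(k**2 + 4*k + 2)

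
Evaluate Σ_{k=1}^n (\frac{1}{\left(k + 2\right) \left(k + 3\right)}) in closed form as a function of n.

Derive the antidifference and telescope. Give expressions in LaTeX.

S(n) = \frac{n}{3 \left(n + 3\right)}

The ratio is (k + 2)/(k + 4).
Normal form (A,B,C) = (k + 2, k + 4, 1).
Key eq: (k + 2)·f(k+1) = (k + 3)·f(k) + (1).
Bound: deg f ≤ 1.
Solve for f: f(k) = k/2 (degree 1 ≤ 1).
R(k) = B(k−1)·f(k)/C(k) = k*(k + 3)/2; s_k = R·t_k = k/(2*(k + 2)).
Check: Δs_k = 1/(k**2 + 5*k + 6). ✓
Telescope: S(n) = s_(n+1) − s_(1) = (n + 1)/(2*(n + 3)) − (1/6) = n/(3*(n + 3)).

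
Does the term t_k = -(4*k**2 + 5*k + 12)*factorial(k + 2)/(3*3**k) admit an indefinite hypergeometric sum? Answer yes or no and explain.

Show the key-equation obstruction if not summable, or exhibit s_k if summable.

Yes. s_k = -(4*k + 1)*factorial(k + 2)/3**k.

Ratio r(k) = (k + 3)*(5*k + 4*(k + 1)**2 + 17)/(3*(4*k**2 + 5*k + 12)).
Take A(k)=k/3 + 1, B(k)=1, C(k)=k**2 + 5*k/4 + 3.
Key eq: (k/3 + 1)·f(k+1) = (1)·f(k) + (k**2 + 5*k/4 + 3).
Degrees (1,0,2) ⇒ d ≤ 1.
Solve for f: f(k) = 3*(4*k + 1)/4 (degree 1 ≤ 1).
So s_k = (B(k−1)f/C)·t_k = (3*(4*k + 1)/(4*k**2 + 5*k + 12))·t_k = -(4*k + 1)*factorial(k + 2)/3**k.
Δs = -(4*k**2 + 5*k + 12)*factorial(k + 2)/(3*3**k), as required.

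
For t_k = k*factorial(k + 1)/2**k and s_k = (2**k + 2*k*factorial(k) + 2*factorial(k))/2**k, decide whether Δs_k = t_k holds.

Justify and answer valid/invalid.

valid; difference matches t_k

s_(k+1) = (2**k + k**2*factorial(k) + 3*k*factorial(k) + 2*factorial(k))/2**k
s_(k+1) − s_k = k*factorial(k + 1)/2**k
(s_(k+1) − s_k) − t_k = 0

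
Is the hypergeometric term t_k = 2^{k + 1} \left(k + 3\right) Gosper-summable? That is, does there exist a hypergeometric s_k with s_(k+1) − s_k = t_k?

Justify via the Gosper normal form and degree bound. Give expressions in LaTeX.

r(k) = 2*(k + 4)/(k + 3) after simplifying.
Take A(k)=2, B(k)=1, C(k)=k + 3.
Need (2)·f(k+1) − (1)·f(k) = k + 3.
deg f ≤ 1 (via 0,0,1).
Match coefficients ⇒ f(k) = k + 1.
So s_k = (B(k−1)f/C)·t_k = ((k + 1)/(k + 3))·t_k = 2**(k + 1)*(k + 1).
Verify: 2**(k + 1)*(k + 3) matches t_k.

Yes. s_k = 2^{k + 1} \left(k + 1\right).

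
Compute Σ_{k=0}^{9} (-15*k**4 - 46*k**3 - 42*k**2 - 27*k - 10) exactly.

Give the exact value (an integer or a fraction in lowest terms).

Ratio r(k) = (15*k**4 + 106*k**3 + 270*k**2 + 309*k + 140)/(15*k**4 + 46*k**3 + 42*k**2 + 27*k + 10).
Factor: A=1; B=1; C=k**4 + 46*k**3/15 + 14*k**2/5 + 9*k/5 + 2/3.
Need (1)·f(k+1) − (1)·f(k) = k**4 + 46*k**3/15 + 14*k**2/5 + 9*k/5 + 2/3.
Degrees (0,0,4) ⇒ d ≤ 5.
Match coefficients ⇒ f(k) = k*(3*k**4 + 4*k**3 - 4*k**2 + 4*k + 3)/15.
So s_k = (B(k−1)f/C)·t_k = (k*(3*k**4 + 4*k**3 - 4*k**2 + 4*k + 3)/((3*k + 2)*(5*k**3 + 12*k**2 + 6*k + 5)))·t_k = k*(-3*k**4 - 4*k**3 + 4*k**2 - 4*k - 3).
Check: Δs_k = -15*k**4 - 46*k**3 - 42*k**2 - 27*k - 10. ✓
Sum = s_(10) − s_(0); s_(10) = -336430, s_(0) = 0 ⇒ -336430.

Σ = -336430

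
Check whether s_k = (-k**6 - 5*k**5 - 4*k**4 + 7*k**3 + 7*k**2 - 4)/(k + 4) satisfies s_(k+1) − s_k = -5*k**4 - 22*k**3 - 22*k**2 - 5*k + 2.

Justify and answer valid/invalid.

s_(k+1) = k*(-k**5 - 11*k**4 - 44*k**3 - 79*k**2 - 61*k - 12)/(k + 5)
s_(k+1) − s_k = (-5*k**6 - 59*k**5 - 242*k**4 - 419*k**3 - 291*k**2 - 44*k + 20)/(k**2 + 9*k + 20)
(s_(k+1) − s_k) − t_k = 2*(4*k**5 + 39*k**4 + 112*k**3 + 96*k**2 + 19*k - 10)/(k**2 + 9*k + 20)

Invalid: residual 2*(4*k**5 + 39*k**4 + 112*k**3 + 96*k**2 + 19*k - 10)/(k**2 + 9*k + 20) ≠ 0.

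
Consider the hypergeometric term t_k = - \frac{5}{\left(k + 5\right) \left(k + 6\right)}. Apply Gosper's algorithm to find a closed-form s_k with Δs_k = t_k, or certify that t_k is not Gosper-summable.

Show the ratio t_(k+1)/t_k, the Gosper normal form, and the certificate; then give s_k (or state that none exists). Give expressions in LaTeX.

Compute t_(k+1)/t_k: get (k + 5)/(k + 7).
Factor: A=k + 5; B=k + 7; C=1.
Key eq: (k + 5)·f(k+1) = (k + 6)·f(k) + (1).
Degrees (1,1,0) ⇒ d ≤ 1.
Solving with deg f ≤ 1: f(k) = k/5.
Then R = B(k−1)f/C = k*(k + 6)/5, so s_k = R(k)·t_k = -k/(k + 5).
s_(k+1) − s_k = -5/(k**2 + 11*k + 30) = t_k.

s_k = - \frac{k}{k + 5}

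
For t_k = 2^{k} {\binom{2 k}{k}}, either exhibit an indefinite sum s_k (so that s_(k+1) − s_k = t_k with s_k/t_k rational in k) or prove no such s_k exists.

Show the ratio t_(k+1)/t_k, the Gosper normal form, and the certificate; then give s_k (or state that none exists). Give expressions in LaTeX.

no hypergeometric antidifference exists

t_(k+1)/t_k = 4*(2*k + 1)/(k + 1).
Normal form (A,B,C) = (8*k + 4, k + 1, 1).
Solve (8*k + 4)·f(k+1) − (k)·f(k) = 1.
Degrees (1,1,0) ⇒ d ≤ -1.
Bound -1 < 0, so the key equation has no polynomial solution.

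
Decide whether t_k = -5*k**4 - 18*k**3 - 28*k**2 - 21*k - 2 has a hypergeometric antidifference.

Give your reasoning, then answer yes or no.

Ratio r(k) = (5*k**4 + 38*k**3 + 112*k**2 + 151*k + 74)/(5*k**4 + 18*k**3 + 28*k**2 + 21*k + 2).
Take A(k)=1, B(k)=1, C(k)=k**4 + 18*k**3/5 + 28*k**2/5 + 21*k/5 + 2/5.
Need (1)·f(k+1) − (1)·f(k) = k**4 + 18*k**3/5 + 28*k**2/5 + 21*k/5 + 2/5.
Bound: deg f ≤ 5.
Coefficient equations give f(k) = k*(k**4 + 2*k**3 + 2*k**2 + k - 4)/5.
Certificate R = B(k−1)f/C = k*(k**4 + 2*k**3 + 2*k**2 + k - 4)/(5*k**4 + 18*k**3 + 28*k**2 + 21*k + 2) gives s_k = k*(-k**4 - 2*k**3 - 2*k**2 - k + 4).
s_(k+1) − s_k = -5*k**4 - 18*k**3 - 28*k**2 - 21*k - 2 = t_k.

Yes. s_k = k*(-k**4 - 2*k**3 - 2*k**2 - k + 4).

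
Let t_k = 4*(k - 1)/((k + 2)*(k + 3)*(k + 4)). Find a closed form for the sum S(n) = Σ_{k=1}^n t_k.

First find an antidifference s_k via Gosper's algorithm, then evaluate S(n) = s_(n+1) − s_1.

Step 1: r(k) = k*(k + 2)/((k - 1)*(k + 5)).
A = k + 2, B = k + 5, C = k - 1.
Key eq: (k + 2)·f(k+1) = (k + 4)·f(k) + (k - 1).
From deg A=1, deg B=1, deg C=1: d=2.
Solving with deg f ≤ 2: f(k) = k*(k - 7)/12.
Then R = B(k−1)f/C = k*(k - 7)*(k + 4)/(12*(k - 1)), so s_k = R(k)·t_k = k*(k - 7)/(3*(k + 2)*(k + 3)).
s_(k+1) − s_k = 4*(k - 1)/(k**3 + 9*k**2 + 26*k + 24) = t_k.
s_(n+1) = (n**2 - 5*n - 6)/(3*(n**2 + 7*n + 12)) and s_(1) = -1/6, so S(n) = n*(n - 1)/(2*(n**2 + 7*n + 12)).

S(n) = n*(n - 1)/(2*(n**2 + 7*n + 12))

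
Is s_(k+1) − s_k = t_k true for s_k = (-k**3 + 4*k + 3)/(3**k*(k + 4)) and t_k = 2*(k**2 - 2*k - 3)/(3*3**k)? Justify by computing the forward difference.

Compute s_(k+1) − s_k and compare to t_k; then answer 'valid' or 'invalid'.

s_(k+1) = (4*k - (k + 1)**3 + 7)/(3*3**k*(k + 5))
s_(k+1) − s_k = (2*k**4 + 8*k**3 - 23*k**2 - 59*k - 21)/(3*3**k*(k**2 + 9*k + 20))
(s_(k+1) − s_k) − t_k = (-2*k**3 - 7*k**2 + 25*k + 33)/(3**k*(k**2 + 9*k + 20))

Invalid: residual (-2*k**3 - 7*k**2 + 25*k + 33)/(3**k*(k**2 + 9*k + 20)) ≠ 0.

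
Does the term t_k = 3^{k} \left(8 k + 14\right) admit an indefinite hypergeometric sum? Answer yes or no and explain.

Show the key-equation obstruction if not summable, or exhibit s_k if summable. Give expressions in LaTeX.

Compute t_(k+1)/t_k: get 3*(4*k + 11)/(4*k + 7).
A = 3, B = 1, C = k + 7/4.
Solve (3)·f(k+1) − (1)·f(k) = k + 7/4.
d = 1 from the (0,0,1) case.
Coefficient equations give f(k) = (4*k + 1)/8.
Certificate R = B(k−1)f/C = (4*k + 1)/(2*(4*k + 7)) gives s_k = 3**k*(4*k + 1).
Check: Δs_k = 3**k*(8*k + 14). ✓

Yes. s_k = 3^{k} \left(4 k + 1\right).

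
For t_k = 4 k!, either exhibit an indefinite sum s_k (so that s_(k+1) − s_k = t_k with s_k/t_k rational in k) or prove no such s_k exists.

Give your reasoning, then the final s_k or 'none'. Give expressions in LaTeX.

t_(k+1)/t_k = k + 1.
Take A(k)=k + 1, B(k)=1, C(k)=1.
Solve (k + 1)·f(k+1) − (1)·f(k) = 1.
Bound: deg f ≤ -1.
d = -1 < 0 ⇒ no nonzero polynomial f; not summable.

none (Gosper's algorithm certifies no s_k)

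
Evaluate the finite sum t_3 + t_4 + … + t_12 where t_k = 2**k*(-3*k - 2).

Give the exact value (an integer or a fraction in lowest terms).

Ratio r(k) = 2*(3*k + 5)/(3*k + 2).
Factor: A=2; B=1; C=k + 2/3.
f must satisfy (2)·f(k+1) − (1)·f(k) = k + 2/3.
Bound: deg f ≤ 1.
Solving with deg f ≤ 1: f(k) = (3*k - 4)/3.
So s_k = (B(k−1)f/C)·t_k = ((3*k - 4)/(3*k + 2))·t_k = 2**k*(4 - 3*k).
Check: Δs_k = 2**k*(-3*k - 2). ✓
Telescoping: Σ = s_(13) − s_(3) = -286720 − (-40) = -286680.

Σ = -286680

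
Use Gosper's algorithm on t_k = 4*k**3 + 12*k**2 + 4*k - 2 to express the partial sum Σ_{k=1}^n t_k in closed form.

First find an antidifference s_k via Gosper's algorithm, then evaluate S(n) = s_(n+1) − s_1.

S(n) = n*(n**3 + 6*n**2 + 9*n + 2)

r(k) = (2*k**3 + 12*k**2 + 20*k + 9)/(2*k**3 + 6*k**2 + 2*k - 1) after simplifying.
A = 1, B = 1, C = k**3 + 3*k**2 + k - 1/2.
Solve (1)·f(k+1) − (1)·f(k) = k**3 + 3*k**2 + k - 1/2.
d = 4 from the (0,0,3) case.
Coefficient equations give f(k) = k*(k**3 + 2*k**2 - 3*k - 2)/4.
So s_k = (B(k−1)f/C)·t_k = (k*(k**3 + 2*k**2 - 3*k - 2)/(2*(2*k**3 + 6*k**2 + 2*k - 1)))·t_k = k*(k**3 + 2*k**2 - 3*k - 2).
Check: Δs_k = 4*k**3 + 12*k**2 + 4*k - 2. ✓
s_(n+1) = n**4 + 6*n**3 + 9*n**2 + 2*n - 2 and s_(1) = -2, so S(n) = n*(n**3 + 6*n**2 + 9*n + 2).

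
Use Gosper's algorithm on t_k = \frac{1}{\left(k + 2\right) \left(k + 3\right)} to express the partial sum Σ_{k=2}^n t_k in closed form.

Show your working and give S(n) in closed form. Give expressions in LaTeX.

S(n) = \frac{n - 1}{4 \left(n + 3\right)}

The ratio is (k + 2)/(k + 4).
Take A(k)=k + 2, B(k)=k + 4, C(k)=1.
Need (k + 2)·f(k+1) − (k + 3)·f(k) = 1.
From deg A=1, deg B=1, deg C=0: d=1.
Match coefficients ⇒ f(k) = k/2.
Then R = B(k−1)f/C = k*(k + 3)/2, so s_k = R(k)·t_k = k/(2*(k + 2)).
Check: Δs_k = 1/(k**2 + 5*k + 6). ✓
Telescope: S(n) = s_(n+1) − s_(2) = (n + 1)/(2*(n + 3)) − (1/4) = (n - 1)/(4*(n + 3)).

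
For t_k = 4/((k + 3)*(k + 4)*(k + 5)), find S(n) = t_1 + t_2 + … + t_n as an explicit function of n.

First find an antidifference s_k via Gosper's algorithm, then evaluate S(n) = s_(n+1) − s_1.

S(n) = n*(n + 9)/(10*(n**2 + 9*n + 20))

Ratio r(k) = (k + 3)/(k + 6).
So A=k + 3 and B=k + 6, with C=1.
f must satisfy (k + 3)·f(k+1) − (k + 5)·f(k) = 1.
deg f ≤ 2 (via 1,1,0).
Match coefficients ⇒ f(k) = k*(k + 7)/24.
Then R = B(k−1)f/C = k*(k + 5)*(k + 7)/24, so s_k = R(k)·t_k = k*(k + 7)/(6*(k + 3)*(k + 4)).
s_(k+1) − s_k = 4/(k**3 + 12*k**2 + 47*k + 60) = t_k.
Telescope: S(n) = s_(n+1) − s_(1) = (n**2 + 9*n + 8)/(6*(n**2 + 9*n + 20)) − (1/15) = n*(n + 9)/(10*(n**2 + 9*n + 20)).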